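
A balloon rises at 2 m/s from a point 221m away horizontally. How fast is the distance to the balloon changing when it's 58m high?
116√52205/52205 ≈ 0.5077 m/s

z² = 221² + y²
z = √(221² + 58²) = √52205
dz/dt = y/z · dy/dt = 58/√52205 · 2 = 116√52205/52205 ≈ 0.5077 m/s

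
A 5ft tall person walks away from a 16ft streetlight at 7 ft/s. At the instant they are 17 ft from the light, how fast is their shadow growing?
35/11 ft/s

By similar triangles: 16/(x+s) = 5/s
Solving: s = 5x/11
ds/dt = 5/11 · dx/dt = 5/11 · 7 = 35/11 ft/s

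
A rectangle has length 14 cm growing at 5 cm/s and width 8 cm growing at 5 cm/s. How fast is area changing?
110 cm²/s

A = lw
dA/dt = w·dl/dt + l·dw/dt = 8·5 + 14·5 = 110 cm²/s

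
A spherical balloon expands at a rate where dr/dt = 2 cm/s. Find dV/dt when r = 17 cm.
2312π cm³/s

V = (4/3)πr³
dV/dt = dV/dr · dr/dt = 4πr² · 2
At r = 17: dV/dt = 2312π cm³/s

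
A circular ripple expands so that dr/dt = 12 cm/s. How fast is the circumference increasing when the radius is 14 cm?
24π cm/s

C = 2πr
dC/dt = 2π · dr/dt = 2π · 12 = 24π cm/s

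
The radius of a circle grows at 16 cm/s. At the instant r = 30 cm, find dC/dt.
32π cm/s

C = 2πr
dC/dt = 2π · dr/dt = 2π · 16 = 32π cm/s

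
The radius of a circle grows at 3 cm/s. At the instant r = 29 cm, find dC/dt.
6π cm/s

C = 2πr
dC/dt = 2π · dr/dt = 2π · 3 = 6π cm/s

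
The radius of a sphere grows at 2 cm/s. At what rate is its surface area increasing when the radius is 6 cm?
96π cm²/s

S = 4πr²
dS/dt = dS/dr · dr/dt = 8πr · 2
At r = 6: dS/dt = 96π cm²/s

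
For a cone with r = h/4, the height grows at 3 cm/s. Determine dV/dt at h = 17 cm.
867π/16 cm³/s

V = (1/3)π(h/4)²h = πh³/48
dV/dt = πh²/16 · 3
At h = 17: dV/dt = 867π/16 cm³/s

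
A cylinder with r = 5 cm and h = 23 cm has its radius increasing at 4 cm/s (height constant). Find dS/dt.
264π cm²/s

S = 2πrh + 2πr² (lateral + bases)
dS/dt = (2πh + 4πr)·dr/dt = (2π·23 + 4π·5)·4
= 264π cm²/s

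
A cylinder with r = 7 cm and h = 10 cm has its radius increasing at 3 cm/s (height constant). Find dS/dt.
144π cm²/s

S = 2πrh + 2πr² (lateral + bases)
dS/dt = (2πh + 4πr)·dr/dt = (2π·10 + 4π·7)·3
= 144π cm²/s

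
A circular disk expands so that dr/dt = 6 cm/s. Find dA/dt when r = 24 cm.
288π cm²/s

A = πr²
dA/dt = 2πr · dr/dt = 2π(24)(6) = 288π cm²/s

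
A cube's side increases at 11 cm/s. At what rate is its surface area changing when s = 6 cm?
792 cm²/s

A = 6s²
dA/dt = 12s · ds/dt = 12·6·11 = 792 cm²/s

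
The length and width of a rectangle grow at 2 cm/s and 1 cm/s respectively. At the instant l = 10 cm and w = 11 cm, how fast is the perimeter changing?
6 cm/s

P = 2(l + w)
dP/dt = 2(dl/dt + dw/dt) = 2(2 + 1) = 6 cm/s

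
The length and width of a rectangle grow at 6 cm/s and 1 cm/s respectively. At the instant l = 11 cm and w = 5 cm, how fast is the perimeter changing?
14 cm/s

P = 2(l + w)
dP/dt = 2(dl/dt + dw/dt) = 2(6 + 1) = 14 cm/s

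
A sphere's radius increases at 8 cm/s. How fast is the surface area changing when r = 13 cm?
832π cm²/s

S = 4πr²
dS/dt = dS/dr · dr/dt = 8πr · 8
At r = 13: dS/dt = 832π cm²/s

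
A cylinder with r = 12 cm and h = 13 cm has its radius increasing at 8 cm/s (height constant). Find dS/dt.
592π cm²/s

S = 2πrh + 2πr² (lateral + bases)
dS/dt = (2πh + 4πr)·dr/dt = (2π·13 + 4π·12)·8
= 592π cm²/s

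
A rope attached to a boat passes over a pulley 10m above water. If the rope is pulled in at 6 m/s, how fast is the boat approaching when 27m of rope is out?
162√629/629 ≈ 6.459 m/s

rope² = x² + 10²
x = √(27² - 10²) = √629
dx/dt = (rope/x) · d(rope)/dt = (27/√629) · (-6) = -162√629/629 m/s
The boat approaches at 162√629/629 ≈ 6.459 m/s.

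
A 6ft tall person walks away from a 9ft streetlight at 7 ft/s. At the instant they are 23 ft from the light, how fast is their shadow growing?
14 ft/s

By similar triangles: 9/(x+s) = 6/s
Solving: s = 6x/3
ds/dt = 6/3 · dx/dt = 2 · 7 = 14 ft/s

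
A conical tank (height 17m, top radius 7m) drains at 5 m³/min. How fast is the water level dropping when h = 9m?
1445/(3969π) ≈ 0.1159 m/min

r/h = 7/17, so r = (7/17)h
V = (1/3)πr²h = (1/3)π((7/17)h)²h = (49/867)πh³
dV/dh = (49/289)πh²
dh/dt = (dV/dt)/(dV/dh) = -5/((49/289)π·9²) = -1445/(3969π) m/min
The level is dropping at 1445/(3969π) ≈ 0.1159 m/min.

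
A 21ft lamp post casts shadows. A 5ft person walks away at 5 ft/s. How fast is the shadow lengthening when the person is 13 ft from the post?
25/16 ft/s

By similar triangles: 21/(x+s) = 5/s
Solving: s = 5x/16
ds/dt = 5/16 · dx/dt = 5/16 · 5 = 25/16 ft/s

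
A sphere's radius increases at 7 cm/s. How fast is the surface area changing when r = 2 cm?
112π cm²/s

S = 4πr²
dS/dt = dS/dr · dr/dt = 8πr · 7
At r = 2: dS/dt = 112π cm²/s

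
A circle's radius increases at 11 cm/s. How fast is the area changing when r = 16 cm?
352π cm²/s

A = πr²
dA/dt = 2πr · dr/dt = 2π(16)(11) = 352π cm²/s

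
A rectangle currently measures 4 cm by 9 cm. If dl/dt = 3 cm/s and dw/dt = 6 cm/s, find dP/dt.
18 cm/s

P = 2(l + w)
dP/dt = 2(dl/dt + dw/dt) = 2(3 + 6) = 18 cm/s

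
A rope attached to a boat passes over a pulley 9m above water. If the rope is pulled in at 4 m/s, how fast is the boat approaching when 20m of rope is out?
80√319/319 ≈ 4.479 m/s

rope² = x² + 9²
x = √(20² - 9²) = √319
dx/dt = (rope/x) · d(rope)/dt = (20/√319) · (-4) = -80√319/319 m/s
The boat approaches at 80√319/319 ≈ 4.479 m/s.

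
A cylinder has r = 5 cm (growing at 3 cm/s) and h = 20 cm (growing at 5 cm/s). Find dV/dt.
725π cm³/s

V = πr²h
dV/dt = 2πrh·dr/dt + πr²·dh/dt
= 2π(5)(20)(3) + π(5)²(5)
= 725π cm³/s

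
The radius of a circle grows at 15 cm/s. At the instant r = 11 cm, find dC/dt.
30π cm/s

C = 2πr
dC/dt = 2π · dr/dt = 2π · 15 = 30π cm/s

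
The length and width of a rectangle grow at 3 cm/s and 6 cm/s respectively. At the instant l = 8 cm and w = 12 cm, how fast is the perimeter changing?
18 cm/s

P = 2(l + w)
dP/dt = 2(dl/dt + dw/dt) = 2(3 + 6) = 18 cm/s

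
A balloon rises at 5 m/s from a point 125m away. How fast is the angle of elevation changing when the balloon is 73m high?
0.029827 rad/s

tan(θ) = y/125
sec²(θ) · dθ/dt = (1/125) · dy/dt
dθ/dt = cos²(θ)/125 · 5 = 125/(125² + 73²) · 5
dθ/dt = 0.029827 rad/s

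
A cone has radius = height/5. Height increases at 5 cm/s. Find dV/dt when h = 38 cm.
1444π/5 cm³/s

V = (1/3)π(h/5)²h = πh³/75
dV/dt = πh²/25 · 5
At h = 38: dV/dt = 1444π/5 cm³/s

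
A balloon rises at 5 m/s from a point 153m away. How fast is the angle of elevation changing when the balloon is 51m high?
0.029412 rad/s

tan(θ) = y/153
sec²(θ) · dθ/dt = (1/153) · dy/dt
dθ/dt = cos²(θ)/153 · 5 = 153/(153² + 51²) · 5
dθ/dt = 0.029412 rad/s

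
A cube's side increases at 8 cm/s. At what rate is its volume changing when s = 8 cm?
1536 cm³/s

V = s³
dV/dt = 3s² · ds/dt = 3·8²·8 = 1536 cm³/s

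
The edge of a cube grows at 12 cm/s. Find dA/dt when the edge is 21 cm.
3024 cm²/s

A = 6s²
dA/dt = 12s · ds/dt = 12·21·12 = 3024 cm²/s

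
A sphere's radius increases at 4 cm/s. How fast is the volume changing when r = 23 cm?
8464π cm³/s

V = (4/3)πr³
dV/dt = dV/dr · dr/dt = 4πr² · 4
At r = 23: dV/dt = 8464π cm³/s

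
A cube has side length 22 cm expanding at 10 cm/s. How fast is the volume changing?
14520 cm³/s

V = s³
dV/dt = 3s² · ds/dt = 3·22²·10 = 14520 cm³/s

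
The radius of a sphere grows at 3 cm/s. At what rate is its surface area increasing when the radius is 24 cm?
576π cm²/s

S = 4πr²
dS/dt = dS/dr · dr/dt = 8πr · 3
At r = 24: dS/dt = 576π cm²/s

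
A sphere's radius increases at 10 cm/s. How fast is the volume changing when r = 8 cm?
2560π cm³/s

V = (4/3)πr³
dV/dt = dV/dr · dr/dt = 4πr² · 10
At r = 8: dV/dt = 2560π cm³/s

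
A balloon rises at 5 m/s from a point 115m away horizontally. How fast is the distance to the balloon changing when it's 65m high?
65√698/698 ≈ 2.46 m/s

z² = 115² + y²
z = √(115² + 65²) = 5√698
dz/dt = y/z · dy/dt = 65/(5√698) · 5 = 65√698/698 ≈ 2.46 m/s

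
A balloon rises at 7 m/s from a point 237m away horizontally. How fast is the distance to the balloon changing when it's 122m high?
854√71053/71053 ≈ 3.204 m/s

z² = 237² + y²
z = √(237² + 122²) = √71053
dz/dt = y/z · dy/dt = 122/√71053 · 7 = 854√71053/71053 ≈ 3.204 m/s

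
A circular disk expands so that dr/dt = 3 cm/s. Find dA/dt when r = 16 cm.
96π cm²/s

A = πr²
dA/dt = 2πr · dr/dt = 2π(16)(3) = 96π cm²/s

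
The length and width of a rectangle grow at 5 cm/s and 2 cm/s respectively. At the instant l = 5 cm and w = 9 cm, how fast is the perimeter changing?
14 cm/s

P = 2(l + w)
dP/dt = 2(dl/dt + dw/dt) = 2(5 + 2) = 14 cm/s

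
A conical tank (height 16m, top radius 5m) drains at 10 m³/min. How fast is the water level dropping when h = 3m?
512/(45π) ≈ 3.622 m/min

r/h = 5/16, so r = (5/16)h
V = (1/3)πr²h = (1/3)π((5/16)h)²h = (25/768)πh³
dV/dh = (25/256)πh²
dh/dt = (dV/dt)/(dV/dh) = -10/((25/256)π·3²) = -512/(45π) m/min
The level is dropping at 512/(45π) ≈ 3.622 m/min.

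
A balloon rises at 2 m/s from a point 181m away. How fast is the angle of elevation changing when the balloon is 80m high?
0.009244 rad/s

tan(θ) = y/181
sec²(θ) · dθ/dt = (1/181) · dy/dt
dθ/dt = cos²(θ)/181 · 2 = 181/(181² + 80²) · 2
dθ/dt = 0.009244 rad/s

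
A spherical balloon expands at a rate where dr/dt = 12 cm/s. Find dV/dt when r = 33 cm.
52272π cm³/s

V = (4/3)πr³
dV/dt = dV/dr · dr/dt = 4πr² · 12
At r = 33: dV/dt = 52272π cm³/s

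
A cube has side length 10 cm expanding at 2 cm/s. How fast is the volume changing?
600 cm³/s

V = s³
dV/dt = 3s² · ds/dt = 3·10²·2 = 600 cm³/s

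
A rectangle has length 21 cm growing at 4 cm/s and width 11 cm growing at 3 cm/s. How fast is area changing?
107 cm²/s

A = lw
dA/dt = w·dl/dt + l·dw/dt = 11·4 + 21·3 = 107 cm²/s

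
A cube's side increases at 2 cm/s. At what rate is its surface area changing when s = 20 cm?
480 cm²/s

A = 6s²
dA/dt = 12s · ds/dt = 12·20·2 = 480 cm²/s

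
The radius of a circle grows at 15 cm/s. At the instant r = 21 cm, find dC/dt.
30π cm/s

C = 2πr
dC/dt = 2π · dr/dt = 2π · 15 = 30π cm/s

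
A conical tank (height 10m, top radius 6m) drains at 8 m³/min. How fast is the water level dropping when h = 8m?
25/(72π) ≈ 0.1105 m/min

r/h = 6/10, so r = (3/5)h
V = (1/3)πr²h = (1/3)π((3/5)h)²h = (3/25)πh³
dV/dh = (9/25)πh²
dh/dt = (dV/dt)/(dV/dh) = -8/((9/25)π·8²) = -25/(72π) m/min
The level is dropping at 25/(72π) ≈ 0.1105 m/min.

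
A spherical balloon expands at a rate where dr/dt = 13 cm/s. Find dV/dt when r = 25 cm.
32500π cm³/s

V = (4/3)πr³
dV/dt = dV/dr · dr/dt = 4πr² · 13
At r = 25: dV/dt = 32500π cm³/s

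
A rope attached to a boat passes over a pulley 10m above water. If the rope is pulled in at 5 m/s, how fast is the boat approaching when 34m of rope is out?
85√66/132 ≈ 5.231 m/s

rope² = x² + 10²
x = √(34² - 10²) = 4√66
dx/dt = (rope/x) · d(rope)/dt = (34/(4√66)) · (-5) = -85√66/132 m/s
The boat approaches at 85√66/132 ≈ 5.231 m/s.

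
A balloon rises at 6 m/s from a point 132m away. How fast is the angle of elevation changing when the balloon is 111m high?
0.026626 rad/s

tan(θ) = y/132
sec²(θ) · dθ/dt = (1/132) · dy/dt
dθ/dt = cos²(θ)/132 · 6 = 132/(132² + 111²) · 6
dθ/dt = 0.026626 rad/s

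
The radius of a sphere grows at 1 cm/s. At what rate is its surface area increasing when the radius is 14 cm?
112π cm²/s

S = 4πr²
dS/dt = dS/dr · dr/dt = 8πr · 1
At r = 14: dS/dt = 112π cm²/s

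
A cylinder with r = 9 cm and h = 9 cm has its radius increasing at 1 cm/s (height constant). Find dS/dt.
54π cm²/s

S = 2πrh + 2πr² (lateral + bases)
dS/dt = (2πh + 4πr)·dr/dt = (2π·9 + 4π·9)·1
= 54π cm²/s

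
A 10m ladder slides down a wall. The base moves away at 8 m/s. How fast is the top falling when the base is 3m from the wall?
24√91/91 ≈ 2.516 m/s

x² + y² = 10²
2x·dx/dt + 2y·dy/dt = 0
dy/dt = -x/y · dx/dt = -3/√91 · 8 = -24√91/91 m/s
The top is descending at 24√91/91 ≈ 2.516 m/s.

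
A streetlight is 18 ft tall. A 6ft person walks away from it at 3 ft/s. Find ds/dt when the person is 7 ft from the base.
3/2 ft/s

By similar triangles: 18/(x+s) = 6/s
Solving: s = 6x/12
ds/dt = 6/12 · dx/dt = 1/2 · 3 = 3/2 ft/s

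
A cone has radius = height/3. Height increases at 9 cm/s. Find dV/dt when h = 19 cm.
361π cm³/s

V = (1/3)π(h/3)²h = πh³/27
dV/dt = πh²/9 · 9
At h = 19: dV/dt = 361π cm³/s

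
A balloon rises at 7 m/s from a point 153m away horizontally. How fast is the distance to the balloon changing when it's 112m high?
784√35953/35953 ≈ 4.135 m/s

z² = 153² + y²
z = √(153² + 112²) = √35953
dz/dt = y/z · dy/dt = 112/√35953 · 7 = 784√35953/35953 ≈ 4.135 m/s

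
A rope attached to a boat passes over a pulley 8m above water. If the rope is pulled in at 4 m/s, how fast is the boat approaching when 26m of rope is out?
52√17/51 ≈ 4.204 m/s

rope² = x² + 8²
x = √(26² - 8²) = 6√17
dx/dt = (rope/x) · d(rope)/dt = (26/(6√17)) · (-4) = -52√17/51 m/s
The boat approaches at 52√17/51 ≈ 4.204 m/s.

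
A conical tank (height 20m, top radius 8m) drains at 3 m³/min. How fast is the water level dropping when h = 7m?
75/(196π) ≈ 0.1218 m/min

r/h = 8/20, so r = (2/5)h
V = (1/3)πr²h = (1/3)π((2/5)h)²h = (4/75)πh³
dV/dh = (4/25)πh²
dh/dt = (dV/dt)/(dV/dh) = -3/((4/25)π·7²) = -75/(196π) m/min
The level is dropping at 75/(196π) ≈ 0.1218 m/min.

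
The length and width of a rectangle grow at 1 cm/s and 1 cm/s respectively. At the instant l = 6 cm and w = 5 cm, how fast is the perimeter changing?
4 cm/s

P = 2(l + w)
dP/dt = 2(dl/dt + dw/dt) = 2(1 + 1) = 4 cm/s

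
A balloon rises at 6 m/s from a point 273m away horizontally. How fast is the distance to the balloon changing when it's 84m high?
24√185/185 ≈ 1.765 m/s

z² = 273² + y²
z = √(273² + 84²) = 21√185
dz/dt = y/z · dy/dt = 84/(21√185) · 6 = 24√185/185 ≈ 1.765 m/s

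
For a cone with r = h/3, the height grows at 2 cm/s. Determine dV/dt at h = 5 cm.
50π/9 cm³/s

V = (1/3)π(h/3)²h = πh³/27
dV/dt = πh²/9 · 2
At h = 5: dV/dt = 50π/9 cm³/s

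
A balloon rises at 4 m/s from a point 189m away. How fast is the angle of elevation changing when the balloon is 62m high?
0.019108 rad/s

tan(θ) = y/189
sec²(θ) · dθ/dt = (1/189) · dy/dt
dθ/dt = cos²(θ)/189 · 4 = 189/(189² + 62²) · 4
dθ/dt = 0.019108 rad/s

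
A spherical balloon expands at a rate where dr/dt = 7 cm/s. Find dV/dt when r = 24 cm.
16128π cm³/s

V = (4/3)πr³
dV/dt = dV/dr · dr/dt = 4πr² · 7
At r = 24: dV/dt = 16128π cm³/s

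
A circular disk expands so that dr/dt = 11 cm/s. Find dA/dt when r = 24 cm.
528π cm²/s

A = πr²
dA/dt = 2πr · dr/dt = 2π(24)(11) = 528π cm²/s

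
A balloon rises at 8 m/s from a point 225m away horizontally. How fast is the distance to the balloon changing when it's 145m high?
116√2866/1433 ≈ 4.334 m/s

z² = 225² + y²
z = √(225² + 145²) = 5√2866
dz/dt = y/z · dy/dt = 145/(5√2866) · 8 = 116√2866/1433 ≈ 4.334 m/s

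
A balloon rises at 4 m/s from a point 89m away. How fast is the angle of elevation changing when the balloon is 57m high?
0.031871 rad/s

tan(θ) = y/89
sec²(θ) · dθ/dt = (1/89) · dy/dt
dθ/dt = cos²(θ)/89 · 4 = 89/(89² + 57²) · 4
dθ/dt = 0.031871 rad/s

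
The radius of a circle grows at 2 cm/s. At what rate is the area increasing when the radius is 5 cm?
20π cm²/s

A = πr²
dA/dt = 2πr · dr/dt = 2π(5)(2) = 20π cm²/s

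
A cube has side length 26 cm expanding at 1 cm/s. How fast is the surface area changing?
312 cm²/s

A = 6s²
dA/dt = 12s · ds/dt = 12·26·1 = 312 cm²/s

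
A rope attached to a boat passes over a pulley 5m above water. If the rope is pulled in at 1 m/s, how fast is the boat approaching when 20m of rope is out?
4√15/15 ≈ 1.033 m/s

rope² = x² + 5²
x = √(20² - 5²) = 5√15
dx/dt = (rope/x) · d(rope)/dt = (20/(5√15)) · (-1) = -4√15/15 m/s
The boat approaches at 4√15/15 ≈ 1.033 m/s.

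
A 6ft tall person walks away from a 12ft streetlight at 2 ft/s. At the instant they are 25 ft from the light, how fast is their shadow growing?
2 ft/s

By similar triangles: 12/(x+s) = 6/s
Solving: s = 6x/6
ds/dt = 6/6 · dx/dt = 1 · 2 = 2 ft/s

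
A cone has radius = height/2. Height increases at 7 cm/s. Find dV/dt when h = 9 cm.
567π/4 cm³/s

V = (1/3)π(h/2)²h = πh³/12
dV/dt = πh²/4 · 7
At h = 9: dV/dt = 567π/4 cm³/s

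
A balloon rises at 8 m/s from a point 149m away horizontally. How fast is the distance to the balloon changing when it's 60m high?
480√25801/25801 ≈ 2.988 m/s

z² = 149² + y²
z = √(149² + 60²) = √25801
dz/dt = y/z · dy/dt = 60/√25801 · 8 = 480√25801/25801 ≈ 2.988 m/s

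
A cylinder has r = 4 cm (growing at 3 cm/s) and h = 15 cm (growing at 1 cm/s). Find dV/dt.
376π cm³/s

V = πr²h
dV/dt = 2πrh·dr/dt + πr²·dh/dt
= 2π(4)(15)(3) + π(4)²(1)
= 376π cm³/s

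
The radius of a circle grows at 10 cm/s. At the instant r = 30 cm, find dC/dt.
20π cm/s

C = 2πr
dC/dt = 2π · dr/dt = 2π · 10 = 20π cm/s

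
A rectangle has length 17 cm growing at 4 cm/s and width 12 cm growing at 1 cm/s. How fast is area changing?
65 cm²/s

A = lw
dA/dt = w·dl/dt + l·dw/dt = 12·4 + 17·1 = 65 cm²/s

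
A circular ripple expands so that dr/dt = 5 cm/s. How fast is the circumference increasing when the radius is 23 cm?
10π cm/s

C = 2πr
dC/dt = 2π · dr/dt = 2π · 5 = 10π cm/s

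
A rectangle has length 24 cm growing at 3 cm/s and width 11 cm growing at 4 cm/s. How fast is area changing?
129 cm²/s

A = lw
dA/dt = w·dl/dt + l·dw/dt = 11·3 + 24·4 = 129 cm²/s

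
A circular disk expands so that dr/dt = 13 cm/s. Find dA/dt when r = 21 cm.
546π cm²/s

A = πr²
dA/dt = 2πr · dr/dt = 2π(21)(13) = 546π cm²/s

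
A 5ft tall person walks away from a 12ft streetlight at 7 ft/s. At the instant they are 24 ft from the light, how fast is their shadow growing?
5 ft/s

By similar triangles: 12/(x+s) = 5/s
Solving: s = 5x/7
ds/dt = 5/7 · dx/dt = 5/7 · 7 = 5 ft/s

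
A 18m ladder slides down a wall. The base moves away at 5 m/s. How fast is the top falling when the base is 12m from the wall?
2√5 ≈ 4.472 m/s

x² + y² = 18²
2x·dx/dt + 2y·dy/dt = 0
dy/dt = -x/y · dx/dt = -12/(6√5) · 5 = -2√5 m/s
The top is descending at 2√5 ≈ 4.472 m/s.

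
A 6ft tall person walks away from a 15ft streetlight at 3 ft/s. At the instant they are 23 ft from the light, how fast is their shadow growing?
2 ft/s

By similar triangles: 15/(x+s) = 6/s
Solving: s = 6x/9
ds/dt = 6/9 · dx/dt = 2/3 · 3 = 2 ft/s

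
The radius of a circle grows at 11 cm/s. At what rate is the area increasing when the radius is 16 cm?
352π cm²/s

A = πr²
dA/dt = 2πr · dr/dt = 2π(16)(11) = 352π cm²/s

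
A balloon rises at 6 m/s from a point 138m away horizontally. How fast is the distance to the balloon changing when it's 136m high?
408√9385/9385 ≈ 4.212 m/s

z² = 138² + y²
z = √(138² + 136²) = 2√9385
dz/dt = y/z · dy/dt = 136/(2√9385) · 6 = 408√9385/9385 ≈ 4.212 m/s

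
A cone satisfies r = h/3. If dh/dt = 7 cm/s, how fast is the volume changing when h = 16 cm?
1792π/9 cm³/s

V = (1/3)π(h/3)²h = πh³/27
dV/dt = πh²/9 · 7
At h = 16: dV/dt = 1792π/9 cm³/s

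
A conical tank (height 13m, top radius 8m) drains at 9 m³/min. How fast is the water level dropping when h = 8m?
1521/(4096π) ≈ 0.1182 m/min

r/h = 8/13, so r = (8/13)h
V = (1/3)πr²h = (1/3)π((8/13)h)²h = (64/507)πh³
dV/dh = (64/169)πh²
dh/dt = (dV/dt)/(dV/dh) = -9/((64/169)π·8²) = -1521/(4096π) m/min
The level is dropping at 1521/(4096π) ≈ 0.1182 m/min.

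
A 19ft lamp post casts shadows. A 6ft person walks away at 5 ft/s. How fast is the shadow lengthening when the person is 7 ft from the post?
30/13 ft/s

By similar triangles: 19/(x+s) = 6/s
Solving: s = 6x/13
ds/dt = 6/13 · dx/dt = 6/13 · 5 = 30/13 ft/s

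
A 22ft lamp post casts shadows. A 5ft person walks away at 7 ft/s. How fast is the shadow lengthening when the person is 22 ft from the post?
35/17 ft/s

By similar triangles: 22/(x+s) = 5/s
Solving: s = 5x/17
ds/dt = 5/17 · dx/dt = 5/17 · 7 = 35/17 ft/s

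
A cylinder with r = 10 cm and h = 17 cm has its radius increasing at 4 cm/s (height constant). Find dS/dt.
296π cm²/s

S = 2πrh + 2πr² (lateral + bases)
dS/dt = (2πh + 4πr)·dr/dt = (2π·17 + 4π·10)·4
= 296π cm²/s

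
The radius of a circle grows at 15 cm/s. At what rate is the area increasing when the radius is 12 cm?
360π cm²/s

A = πr²
dA/dt = 2πr · dr/dt = 2π(12)(15) = 360π cm²/s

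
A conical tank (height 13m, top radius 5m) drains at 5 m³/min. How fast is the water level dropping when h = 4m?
169/(80π) ≈ 0.6724 m/min

r/h = 5/13, so r = (5/13)h
V = (1/3)πr²h = (1/3)π((5/13)h)²h = (25/507)πh³
dV/dh = (25/169)πh²
dh/dt = (dV/dt)/(dV/dh) = -5/((25/169)π·4²) = -169/(80π) m/min
The level is dropping at 169/(80π) ≈ 0.6724 m/min.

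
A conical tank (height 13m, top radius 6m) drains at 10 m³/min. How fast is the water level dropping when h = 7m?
845/(882π) ≈ 0.305 m/min

r/h = 6/13, so r = (6/13)h
V = (1/3)πr²h = (1/3)π((6/13)h)²h = (12/169)πh³
dV/dh = (36/169)πh²
dh/dt = (dV/dt)/(dV/dh) = -10/((36/169)π·7²) = -845/(882π) m/min
The level is dropping at 845/(882π) ≈ 0.305 m/min.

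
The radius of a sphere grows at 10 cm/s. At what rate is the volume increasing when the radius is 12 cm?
5760π cm³/s

V = (4/3)πr³
dV/dt = dV/dr · dr/dt = 4πr² · 10
At r = 12: dV/dt = 5760π cm³/s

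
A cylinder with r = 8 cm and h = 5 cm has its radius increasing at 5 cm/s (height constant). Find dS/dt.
210π cm²/s

S = 2πrh + 2πr² (lateral + bases)
dS/dt = (2πh + 4πr)·dr/dt = (2π·5 + 4π·8)·5
= 210π cm²/s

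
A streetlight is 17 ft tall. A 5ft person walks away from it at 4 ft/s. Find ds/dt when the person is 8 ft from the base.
5/3 ft/s

By similar triangles: 17/(x+s) = 5/s
Solving: s = 5x/12
ds/dt = 5/12 · dx/dt = 5/12 · 4 = 5/3 ft/s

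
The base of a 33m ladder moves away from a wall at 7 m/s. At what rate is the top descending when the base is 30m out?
10√21/3 ≈ 15.28 m/s

x² + y² = 33²
2x·dx/dt + 2y·dy/dt = 0
dy/dt = -x/y · dx/dt = -30/(3√21) · 7 = -10√21/3 m/s
The top is descending at 10√21/3 ≈ 15.28 m/s.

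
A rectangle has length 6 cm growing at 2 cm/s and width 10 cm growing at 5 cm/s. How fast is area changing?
50 cm²/s

A = lw
dA/dt = w·dl/dt + l·dw/dt = 10·2 + 6·5 = 50 cm²/s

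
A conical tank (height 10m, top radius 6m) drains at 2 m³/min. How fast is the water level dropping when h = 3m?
50/(81π) ≈ 0.1965 m/min

r/h = 6/10, so r = (3/5)h
V = (1/3)πr²h = (1/3)π((3/5)h)²h = (3/25)πh³
dV/dh = (9/25)πh²
dh/dt = (dV/dt)/(dV/dh) = -2/((9/25)π·3²) = -50/(81π) m/min
The level is dropping at 50/(81π) ≈ 0.1965 m/min.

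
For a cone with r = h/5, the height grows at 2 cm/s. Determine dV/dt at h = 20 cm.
32π cm³/s

V = (1/3)π(h/5)²h = πh³/75
dV/dt = πh²/25 · 2
At h = 20: dV/dt = 32π cm³/s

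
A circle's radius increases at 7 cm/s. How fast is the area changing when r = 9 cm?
126π cm²/s

A = πr²
dA/dt = 2πr · dr/dt = 2π(9)(7) = 126π cm²/s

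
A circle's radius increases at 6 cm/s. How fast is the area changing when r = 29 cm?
348π cm²/s

A = πr²
dA/dt = 2πr · dr/dt = 2π(29)(6) = 348π cm²/s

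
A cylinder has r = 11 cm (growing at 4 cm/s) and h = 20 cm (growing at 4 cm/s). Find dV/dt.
2244π cm³/s

V = πr²h
dV/dt = 2πrh·dr/dt + πr²·dh/dt
= 2π(11)(20)(4) + π(11)²(4)
= 2244π cm³/s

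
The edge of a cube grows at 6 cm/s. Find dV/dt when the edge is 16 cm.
4608 cm³/s

V = s³
dV/dt = 3s² · ds/dt = 3·16²·6 = 4608 cm³/s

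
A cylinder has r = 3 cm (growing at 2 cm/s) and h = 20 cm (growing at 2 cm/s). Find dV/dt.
258π cm³/s

V = πr²h
dV/dt = 2πrh·dr/dt + πr²·dh/dt
= 2π(3)(20)(2) + π(3)²(2)
= 258π cm³/s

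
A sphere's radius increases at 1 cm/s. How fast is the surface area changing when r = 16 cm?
128π cm²/s

S = 4πr²
dS/dt = dS/dr · dr/dt = 8πr · 1
At r = 16: dS/dt = 128π cm²/s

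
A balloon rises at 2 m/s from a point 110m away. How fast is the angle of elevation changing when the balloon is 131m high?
0.007519 rad/s

tan(θ) = y/110
sec²(θ) · dθ/dt = (1/110) · dy/dt
dθ/dt = cos²(θ)/110 · 2 = 110/(110² + 131²) · 2
dθ/dt = 0.007519 rad/s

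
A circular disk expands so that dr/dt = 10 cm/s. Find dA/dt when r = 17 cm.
340π cm²/s

A = πr²
dA/dt = 2πr · dr/dt = 2π(17)(10) = 340π cm²/s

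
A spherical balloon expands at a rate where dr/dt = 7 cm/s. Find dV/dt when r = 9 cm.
2268π cm³/s

V = (4/3)πr³
dV/dt = dV/dr · dr/dt = 4πr² · 7
At r = 9: dV/dt = 2268π cm³/s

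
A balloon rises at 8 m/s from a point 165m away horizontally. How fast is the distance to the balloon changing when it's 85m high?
68√1378/689 ≈ 3.664 m/s

z² = 165² + y²
z = √(165² + 85²) = 5√1378
dz/dt = y/z · dy/dt = 85/(5√1378) · 8 = 68√1378/689 ≈ 3.664 m/s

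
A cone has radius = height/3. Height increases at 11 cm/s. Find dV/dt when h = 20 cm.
4400π/9 cm³/s

V = (1/3)π(h/3)²h = πh³/27
dV/dt = πh²/9 · 11
At h = 20: dV/dt = 4400π/9 cm³/s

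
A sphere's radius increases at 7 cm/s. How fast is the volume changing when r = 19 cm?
10108π cm³/s

V = (4/3)πr³
dV/dt = dV/dr · dr/dt = 4πr² · 7
At r = 19: dV/dt = 10108π cm³/s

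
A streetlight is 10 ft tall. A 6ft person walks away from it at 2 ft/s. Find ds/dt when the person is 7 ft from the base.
3 ft/s

By similar triangles: 10/(x+s) = 6/s
Solving: s = 6x/4
ds/dt = 6/4 · dx/dt = 3/2 · 2 = 3 ft/s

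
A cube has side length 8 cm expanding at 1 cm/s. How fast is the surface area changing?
96 cm²/s

A = 6s²
dA/dt = 12s · ds/dt = 12·8·1 = 96 cm²/s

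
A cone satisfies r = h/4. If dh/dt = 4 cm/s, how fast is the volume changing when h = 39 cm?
1521π/4 cm³/s

V = (1/3)π(h/4)²h = πh³/48
dV/dt = πh²/16 · 4
At h = 39: dV/dt = 1521π/4 cm³/s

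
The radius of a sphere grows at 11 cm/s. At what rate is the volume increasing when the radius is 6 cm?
1584π cm³/s

V = (4/3)πr³
dV/dt = dV/dr · dr/dt = 4πr² · 11
At r = 6: dV/dt = 1584π cm³/s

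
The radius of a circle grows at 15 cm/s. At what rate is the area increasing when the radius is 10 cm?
300π cm²/s

A = πr²
dA/dt = 2πr · dr/dt = 2π(10)(15) = 300π cm²/s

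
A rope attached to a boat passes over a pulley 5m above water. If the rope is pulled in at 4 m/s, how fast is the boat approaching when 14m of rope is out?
56√19/57 ≈ 4.282 m/s

rope² = x² + 5²
x = √(14² - 5²) = 3√19
dx/dt = (rope/x) · d(rope)/dt = (14/(3√19)) · (-4) = -56√19/57 m/s
The boat approaches at 56√19/57 ≈ 4.282 m/s.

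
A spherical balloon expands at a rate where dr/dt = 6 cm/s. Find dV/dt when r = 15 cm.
5400π cm³/s

V = (4/3)πr³
dV/dt = dV/dr · dr/dt = 4πr² · 6
At r = 15: dV/dt = 5400π cm³/s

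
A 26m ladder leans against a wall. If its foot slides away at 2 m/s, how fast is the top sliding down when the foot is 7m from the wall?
14√627/627 ≈ 0.5591 m/s

x² + y² = 26²
2x·dx/dt + 2y·dy/dt = 0
dy/dt = -x/y · dx/dt = -7/√627 · 2 = -14√627/627 m/s
The top is descending at 14√627/627 ≈ 0.5591 m/s.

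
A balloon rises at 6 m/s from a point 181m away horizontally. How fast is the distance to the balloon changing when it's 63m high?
189√36730/18365 ≈ 1.972 m/s

z² = 181² + y²
z = √(181² + 63²) = √36730
dz/dt = y/z · dy/dt = 63/√36730 · 6 = 189√36730/18365 ≈ 1.972 m/s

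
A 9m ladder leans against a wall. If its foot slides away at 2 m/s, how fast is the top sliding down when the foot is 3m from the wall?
√2/2 ≈ 0.7071 m/s

x² + y² = 9²
2x·dx/dt + 2y·dy/dt = 0
dy/dt = -x/y · dx/dt = -3/(6√2) · 2 = -√2/2 m/s
The top is descending at √2/2 ≈ 0.7071 m/s.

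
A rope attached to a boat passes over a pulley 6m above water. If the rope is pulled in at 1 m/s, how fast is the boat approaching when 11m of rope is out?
11√85/85 ≈ 1.193 m/s

rope² = x² + 6²
x = √(11² - 6²) = √85
dx/dt = (rope/x) · d(rope)/dt = (11/√85) · (-1) = -11√85/85 m/s
The boat approaches at 11√85/85 ≈ 1.193 m/s.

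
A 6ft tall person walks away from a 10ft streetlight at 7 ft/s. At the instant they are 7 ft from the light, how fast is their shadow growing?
21/2 ft/s

By similar triangles: 10/(x+s) = 6/s
Solving: s = 6x/4
ds/dt = 6/4 · dx/dt = 3/2 · 7 = 21/2 ft/s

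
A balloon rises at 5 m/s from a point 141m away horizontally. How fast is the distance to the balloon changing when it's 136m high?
680√38377/38377 ≈ 3.471 m/s

z² = 141² + y²
z = √(141² + 136²) = √38377
dz/dt = y/z · dy/dt = 136/√38377 · 5 = 680√38377/38377 ≈ 3.471 m/s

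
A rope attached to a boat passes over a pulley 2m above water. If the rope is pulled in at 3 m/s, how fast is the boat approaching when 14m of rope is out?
7√3/4 ≈ 3.031 m/s

rope² = x² + 2²
x = √(14² - 2²) = 8√3
dx/dt = (rope/x) · d(rope)/dt = (14/(8√3)) · (-3) = -7√3/4 m/s
The boat approaches at 7√3/4 ≈ 3.031 m/s.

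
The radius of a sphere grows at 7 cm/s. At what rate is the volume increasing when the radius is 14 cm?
5488π cm³/s

V = (4/3)πr³
dV/dt = dV/dr · dr/dt = 4πr² · 7
At r = 14: dV/dt = 5488π cm³/s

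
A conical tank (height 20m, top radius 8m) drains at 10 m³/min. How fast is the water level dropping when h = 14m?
125/(392π) ≈ 0.1015 m/min

r/h = 8/20, so r = (2/5)h
V = (1/3)πr²h = (1/3)π((2/5)h)²h = (4/75)πh³
dV/dh = (4/25)πh²
dh/dt = (dV/dt)/(dV/dh) = -10/((4/25)π·14²) = -125/(392π) m/min
The level is dropping at 125/(392π) ≈ 0.1015 m/min.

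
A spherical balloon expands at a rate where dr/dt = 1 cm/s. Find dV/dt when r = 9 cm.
324π cm³/s

V = (4/3)πr³
dV/dt = dV/dr · dr/dt = 4πr² · 1
At r = 9: dV/dt = 324π cm³/s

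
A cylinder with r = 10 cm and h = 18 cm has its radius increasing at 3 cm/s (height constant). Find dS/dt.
228π cm²/s

S = 2πrh + 2πr² (lateral + bases)
dS/dt = (2πh + 4πr)·dr/dt = (2π·18 + 4π·10)·3
= 228π cm²/s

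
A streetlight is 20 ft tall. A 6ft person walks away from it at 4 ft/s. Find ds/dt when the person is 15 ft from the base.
12/7 ft/s

By similar triangles: 20/(x+s) = 6/s
Solving: s = 6x/14
ds/dt = 6/14 · dx/dt = 3/7 · 4 = 12/7 ft/s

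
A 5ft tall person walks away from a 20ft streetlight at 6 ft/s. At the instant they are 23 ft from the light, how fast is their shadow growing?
2 ft/s

By similar triangles: 20/(x+s) = 5/s
Solving: s = 5x/15
ds/dt = 5/15 · dx/dt = 1/3 · 6 = 2 ft/s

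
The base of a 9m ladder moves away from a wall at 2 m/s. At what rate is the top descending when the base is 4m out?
8√65/65 ≈ 0.9923 m/s

x² + y² = 9²
2x·dx/dt + 2y·dy/dt = 0
dy/dt = -x/y · dx/dt = -4/√65 · 2 = -8√65/65 m/s
The top is descending at 8√65/65 ≈ 0.9923 m/s.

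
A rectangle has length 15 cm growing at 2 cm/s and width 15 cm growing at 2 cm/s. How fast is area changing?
60 cm²/s

A = lw
dA/dt = w·dl/dt + l·dw/dt = 15·2 + 15·2 = 60 cm²/s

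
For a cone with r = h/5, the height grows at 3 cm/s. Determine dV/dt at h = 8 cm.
192π/25 cm³/s

V = (1/3)π(h/5)²h = πh³/75
dV/dt = πh²/25 · 3
At h = 8: dV/dt = 192π/25 cm³/s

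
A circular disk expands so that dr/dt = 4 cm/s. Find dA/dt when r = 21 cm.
168π cm²/s

A = πr²
dA/dt = 2πr · dr/dt = 2π(21)(4) = 168π cm²/s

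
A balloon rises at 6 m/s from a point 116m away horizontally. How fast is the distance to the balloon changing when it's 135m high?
810√31681/31681 ≈ 4.551 m/s

z² = 116² + y²
z = √(116² + 135²) = √31681
dz/dt = y/z · dy/dt = 135/√31681 · 6 = 810√31681/31681 ≈ 4.551 m/s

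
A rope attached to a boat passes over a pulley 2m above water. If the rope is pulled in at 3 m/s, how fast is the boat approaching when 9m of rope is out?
27√77/77 ≈ 3.077 m/s

rope² = x² + 2²
x = √(9² - 2²) = √77
dx/dt = (rope/x) · d(rope)/dt = (9/√77) · (-3) = -27√77/77 m/s
The boat approaches at 27√77/77 ≈ 3.077 m/s.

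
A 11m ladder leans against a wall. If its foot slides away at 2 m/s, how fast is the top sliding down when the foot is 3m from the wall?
3√7/14 ≈ 0.5669 m/s

x² + y² = 11²
2x·dx/dt + 2y·dy/dt = 0
dy/dt = -x/y · dx/dt = -3/(4√7) · 2 = -3√7/14 m/s
The top is descending at 3√7/14 ≈ 0.5669 m/s.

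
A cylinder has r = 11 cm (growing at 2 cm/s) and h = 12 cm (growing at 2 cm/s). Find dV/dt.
770π cm³/s

V = πr²h
dV/dt = 2πrh·dr/dt + πr²·dh/dt
= 2π(11)(12)(2) + π(11)²(2)
= 770π cm³/s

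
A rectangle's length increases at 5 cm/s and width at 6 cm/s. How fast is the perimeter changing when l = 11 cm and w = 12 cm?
22 cm/s

P = 2(l + w)
dP/dt = 2(dl/dt + dw/dt) = 2(5 + 6) = 22 cm/s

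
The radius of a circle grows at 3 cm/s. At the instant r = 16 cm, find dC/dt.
6π cm/s

C = 2πr
dC/dt = 2π · dr/dt = 2π · 3 = 6π cm/s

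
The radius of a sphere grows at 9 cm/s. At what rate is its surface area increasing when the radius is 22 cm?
1584π cm²/s

S = 4πr²
dS/dt = dS/dr · dr/dt = 8πr · 9
At r = 22: dS/dt = 1584π cm²/s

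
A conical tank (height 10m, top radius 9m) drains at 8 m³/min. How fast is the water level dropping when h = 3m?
800/(729π) ≈ 0.3493 m/min

r/h = 9/10, so r = (9/10)h
V = (1/3)πr²h = (1/3)π((9/10)h)²h = (27/100)πh³
dV/dh = (81/100)πh²
dh/dt = (dV/dt)/(dV/dh) = -8/((81/100)π·3²) = -800/(729π) m/min
The level is dropping at 800/(729π) ≈ 0.3493 m/min.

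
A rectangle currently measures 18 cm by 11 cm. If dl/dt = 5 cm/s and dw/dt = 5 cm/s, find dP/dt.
20 cm/s

P = 2(l + w)
dP/dt = 2(dl/dt + dw/dt) = 2(5 + 5) = 20 cm/s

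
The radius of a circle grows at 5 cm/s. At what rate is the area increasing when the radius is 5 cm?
50π cm²/s

A = πr²
dA/dt = 2πr · dr/dt = 2π(5)(5) = 50π cm²/s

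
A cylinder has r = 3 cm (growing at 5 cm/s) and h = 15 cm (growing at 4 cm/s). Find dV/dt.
486π cm³/s

V = πr²h
dV/dt = 2πrh·dr/dt + πr²·dh/dt
= 2π(3)(15)(5) + π(3)²(4)
= 486π cm³/s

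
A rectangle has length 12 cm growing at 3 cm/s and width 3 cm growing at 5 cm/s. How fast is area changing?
69 cm²/s

A = lw
dA/dt = w·dl/dt + l·dw/dt = 3·3 + 12·5 = 69 cm²/s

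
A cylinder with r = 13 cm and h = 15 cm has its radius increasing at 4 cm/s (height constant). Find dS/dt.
328π cm²/s

S = 2πrh + 2πr² (lateral + bases)
dS/dt = (2πh + 4πr)·dr/dt = (2π·15 + 4π·13)·4
= 328π cm²/s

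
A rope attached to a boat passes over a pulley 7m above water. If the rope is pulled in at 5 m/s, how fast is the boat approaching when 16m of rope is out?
80√23/69 ≈ 5.56 m/s

rope² = x² + 7²
x = √(16² - 7²) = 3√23
dx/dt = (rope/x) · d(rope)/dt = (16/(3√23)) · (-5) = -80√23/69 m/s
The boat approaches at 80√23/69 ≈ 5.56 m/s.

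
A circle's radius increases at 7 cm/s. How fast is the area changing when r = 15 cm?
210π cm²/s

A = πr²
dA/dt = 2πr · dr/dt = 2π(15)(7) = 210π cm²/s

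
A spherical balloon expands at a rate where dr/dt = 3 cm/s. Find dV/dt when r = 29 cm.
10092π cm³/s

V = (4/3)πr³
dV/dt = dV/dr · dr/dt = 4πr² · 3
At r = 29: dV/dt = 10092π cm³/s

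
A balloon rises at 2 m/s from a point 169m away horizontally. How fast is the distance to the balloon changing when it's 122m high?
244√43445/43445 ≈ 1.171 m/s

z² = 169² + y²
z = √(169² + 122²) = √43445
dz/dt = y/z · dy/dt = 122/√43445 · 2 = 244√43445/43445 ≈ 1.171 m/s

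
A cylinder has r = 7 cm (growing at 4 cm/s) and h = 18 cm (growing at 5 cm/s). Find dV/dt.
1253π cm³/s

V = πr²h
dV/dt = 2πrh·dr/dt + πr²·dh/dt
= 2π(7)(18)(4) + π(7)²(5)
= 1253π cm³/s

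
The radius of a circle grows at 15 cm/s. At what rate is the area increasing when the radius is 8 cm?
240π cm²/s

A = πr²
dA/dt = 2πr · dr/dt = 2π(8)(15) = 240π cm²/s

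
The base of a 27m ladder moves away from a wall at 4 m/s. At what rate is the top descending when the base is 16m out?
64√473/473 ≈ 2.943 m/s

x² + y² = 27²
2x·dx/dt + 2y·dy/dt = 0
dy/dt = -x/y · dx/dt = -16/√473 · 4 = -64√473/473 m/s
The top is descending at 64√473/473 ≈ 2.943 m/s.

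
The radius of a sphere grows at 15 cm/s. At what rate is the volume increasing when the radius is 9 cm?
4860π cm³/s

V = (4/3)πr³
dV/dt = dV/dr · dr/dt = 4πr² · 15
At r = 9: dV/dt = 4860π cm³/s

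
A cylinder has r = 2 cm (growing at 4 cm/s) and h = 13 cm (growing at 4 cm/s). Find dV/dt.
224π cm³/s

V = πr²h
dV/dt = 2πrh·dr/dt + πr²·dh/dt
= 2π(2)(13)(4) + π(2)²(4)
= 224π cm³/s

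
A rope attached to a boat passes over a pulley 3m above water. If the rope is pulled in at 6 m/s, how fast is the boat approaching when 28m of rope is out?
168√31/155 ≈ 6.035 m/s

rope² = x² + 3²
x = √(28² - 3²) = 5√31
dx/dt = (rope/x) · d(rope)/dt = (28/(5√31)) · (-6) = -168√31/155 m/s
The boat approaches at 168√31/155 ≈ 6.035 m/s.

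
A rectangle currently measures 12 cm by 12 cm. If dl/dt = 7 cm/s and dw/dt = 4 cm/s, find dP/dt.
22 cm/s

P = 2(l + w)
dP/dt = 2(dl/dt + dw/dt) = 2(7 + 4) = 22 cm/s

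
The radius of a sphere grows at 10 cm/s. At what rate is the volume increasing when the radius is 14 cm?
7840π cm³/s

V = (4/3)πr³
dV/dt = dV/dr · dr/dt = 4πr² · 10
At r = 14: dV/dt = 7840π cm³/s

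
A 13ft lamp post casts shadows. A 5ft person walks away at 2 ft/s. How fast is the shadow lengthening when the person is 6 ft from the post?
5/4 ft/s

By similar triangles: 13/(x+s) = 5/s
Solving: s = 5x/8
ds/dt = 5/8 · dx/dt = 5/8 · 2 = 5/4 ft/s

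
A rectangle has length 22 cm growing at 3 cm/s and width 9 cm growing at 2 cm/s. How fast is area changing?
71 cm²/s

A = lw
dA/dt = w·dl/dt + l·dw/dt = 9·3 + 22·2 = 71 cm²/s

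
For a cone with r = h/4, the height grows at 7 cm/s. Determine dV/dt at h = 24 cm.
252π cm³/s

V = (1/3)π(h/4)²h = πh³/48
dV/dt = πh²/16 · 7
At h = 24: dV/dt = 252π cm³/s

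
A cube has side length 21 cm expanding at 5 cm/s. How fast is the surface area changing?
1260 cm²/s

A = 6s²
dA/dt = 12s · ds/dt = 12·21·5 = 1260 cm²/s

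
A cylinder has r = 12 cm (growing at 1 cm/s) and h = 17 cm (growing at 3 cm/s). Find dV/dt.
840π cm³/s

V = πr²h
dV/dt = 2πrh·dr/dt + πr²·dh/dt
= 2π(12)(17)(1) + π(12)²(3)
= 840π cm³/s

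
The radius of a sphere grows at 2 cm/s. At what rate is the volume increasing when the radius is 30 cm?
7200π cm³/s

V = (4/3)πr³
dV/dt = dV/dr · dr/dt = 4πr² · 2
At r = 30: dV/dt = 7200π cm³/s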